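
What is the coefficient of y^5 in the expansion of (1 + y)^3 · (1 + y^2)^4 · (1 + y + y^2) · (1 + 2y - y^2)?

106

(1 + y)^3 has coefficients 1,3,3,1 for degrees 0…3.
(1 + y^2)^4 has coefficients 1,0,4,0,6,0 for degrees 0…5.
Multiplying by (1 + y + y^2) gives running coefficients 1,1,5,4,10,6 for degrees 0…5.
Finally multiplying by (1 + 2y - y^2), the product of all factors after the first has coefficients 1,3,6,13,13,22 for degrees 0…5.
[y^5] = 1·22 + 3·13 + 3·13 + 1·6 = 106.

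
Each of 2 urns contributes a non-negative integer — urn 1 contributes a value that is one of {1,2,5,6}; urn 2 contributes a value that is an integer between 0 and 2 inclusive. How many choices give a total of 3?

2

The generating function for the choices is (q + q^2 + q^5 + q^6)·(1 + q + q^2); the count is [q^3].
(q + q^2 + q^5 + q^6) has coefficients 0,1,1,0 for degrees 0…3.
(1 + q + q^2) has coefficients 1,1,1,0 for degrees 0…3.
[q^3] = 1·1 + 1·1 = 2.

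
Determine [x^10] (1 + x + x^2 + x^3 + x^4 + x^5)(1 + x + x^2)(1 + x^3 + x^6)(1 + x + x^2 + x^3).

21

(1 + x + x^2 + x^3 + x^4 + x^5) has coefficients 1,1,1,1,1,1 for degrees 0…5.
(1 + x + x^2) has coefficients 1,1,1,0,0,0,0,0,0,0,0 for degrees 0…10.
Multiplying by (1 + x^3 + x^6) gives running coefficients 1,1,1,1,1,1,1,1,1,0,0 for degrees 0…10.
Finally multiplying by (1 + x + x^2 + x^3), the product of all factors after the first has coefficients 1,2,3,4,4,4,4,4,4,3,2 for degrees 0…10.
[x^10] = 1·2 + 1·3 + 1·4 + 1·4 + 1·4 + 1·4 = 21.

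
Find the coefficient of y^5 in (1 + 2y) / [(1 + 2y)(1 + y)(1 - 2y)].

The denominator gives the recurrence a_n = −a_(n−1) + 4a_(n−2) + 4a_(n−3) for n ≥ 3; the numerator fixes a_0 = 1, a_1 = 1, a_2 = 3.
Iterating: 1, 1, 3, 5, 11, 21, so a_5 = 21.

21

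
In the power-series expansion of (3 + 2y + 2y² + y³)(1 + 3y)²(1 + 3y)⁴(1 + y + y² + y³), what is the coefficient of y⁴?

7439

(3 + 2y + 2y² + y³) has coefficients 3,2,2,1 for degrees 0…3.
(1 + 3y)² has coefficients 1,6,9,0,0 for degrees 0…4.
Multiplying by (1 + 3y)⁴ gives running coefficients 1,18,135,540,1215 for degrees 0…4.
Finally multiplying by (1 + y + y² + y³), the product of all factors after the first has coefficients 1,19,154,694,1908 for degrees 0…4.
[y⁴] = 3·1908 + 2·694 + 2·154 + 1·19 = 7439.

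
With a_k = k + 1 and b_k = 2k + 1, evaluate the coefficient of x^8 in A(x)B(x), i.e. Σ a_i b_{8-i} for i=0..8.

This is [x^8] in the product of the two ordinary generating functions.
Σ = 1·17 + 2·15 + 3·13 + 4·11 + 5·9 + 6·7 + 7·5 + 8·3 + 9·1 = 285.

285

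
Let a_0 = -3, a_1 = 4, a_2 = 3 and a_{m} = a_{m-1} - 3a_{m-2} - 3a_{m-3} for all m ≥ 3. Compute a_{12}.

The ordinary generating function has denominator 1 - y + 3y^2 + 3y^3.
Iterating the recurrence: a_0,…,a_{12} = -3, 4, 3, 0, -21, -30, 33, 186, 177, -480, -1569, -660, 5487.

5487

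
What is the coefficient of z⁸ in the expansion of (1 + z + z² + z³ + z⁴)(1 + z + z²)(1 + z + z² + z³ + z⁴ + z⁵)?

(1 + z + z² + z³ + z⁴) has coefficients 1,1,1,1,1 for degrees 0…4.
(1 + z + z²) has coefficients 1,1,1,0,0,0,0,0,0 for degrees 0…8.
Finally multiplying by (1 + z + z² + z³ + z⁴ + z⁵), the product of all factors after the first has coefficients 1,2,3,3,3,3,2,1,0 for degrees 0…8.
[z⁸] = 1·0 + 1·1 + 1·2 + 1·3 + 1·3 = 9.

9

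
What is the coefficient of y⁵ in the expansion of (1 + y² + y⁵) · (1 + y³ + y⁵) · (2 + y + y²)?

7

(1 + y² + y⁵) has coefficients 1,0,1,0,0,1 for degrees 0…5.
(1 + y³ + y⁵) has coefficients 1,0,0,1,0,1 for degrees 0…5.
Finally multiplying by (2 + y + y²), the product of all factors after the first has coefficients 2,1,1,2,1,3 for degrees 0…5.
[y⁵] = 1·3 + 1·2 + 1·2 = 7.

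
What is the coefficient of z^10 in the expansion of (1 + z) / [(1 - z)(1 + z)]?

Partial fractions give a closed form: a_n = (1)·1^n.
At n = 10: a_10 = 1.

1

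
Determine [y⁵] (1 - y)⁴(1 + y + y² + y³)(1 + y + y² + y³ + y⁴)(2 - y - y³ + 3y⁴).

(1 - y)⁴ has coefficients 1,-4,6,-4,1 for degrees 0…4.
(1 + y + y² + y³) has coefficients 1,1,1,1,0,0 for degrees 0…5.
Multiplying by (1 + y + y² + y³ + y⁴) gives running coefficients 1,2,3,4,4,3 for degrees 0…5.
Finally multiplying by (2 - y - y³ + 3y⁴), the product of all factors after the first has coefficients 2,3,4,4,5,5 for degrees 0…5.
[y⁵] = 1·5 − 4·5 + 6·4 − 4·4 + 1·3 = -4.

-4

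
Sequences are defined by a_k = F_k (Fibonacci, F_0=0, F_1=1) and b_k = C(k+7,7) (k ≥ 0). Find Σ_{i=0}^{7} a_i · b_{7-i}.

3785

Write out a_i and b_{7-i} for i = 0,…,7 and sum the products.
Σ = 0·3432 + 1·1716 + 1·792 + 2·330 + 3·120 + 5·36 + 8·8 + 13·1 = 3785.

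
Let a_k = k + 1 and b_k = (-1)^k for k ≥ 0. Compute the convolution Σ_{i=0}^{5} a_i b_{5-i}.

The convolution is the x^5 coefficient of A(x)B(x).
Σ = 1·(-1) + 2·1 + 3·(-1) + 4·1 + 5·(-1) + 6·1 = 3.

3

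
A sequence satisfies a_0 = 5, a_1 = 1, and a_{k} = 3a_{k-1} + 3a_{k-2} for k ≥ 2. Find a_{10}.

The ordinary generating function has denominator 1 - 3z - 3z^2.
Iterating the recurrence: a_0,…,a_{10} = 5, 1, 18, 57, 225, 846, 3213, 12177, 46170, 175041, 663633.

663633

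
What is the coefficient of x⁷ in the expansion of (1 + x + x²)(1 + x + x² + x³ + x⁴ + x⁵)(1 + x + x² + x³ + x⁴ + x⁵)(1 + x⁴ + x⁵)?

(1 + x + x²) has coefficients 1,1,1 for degrees 0…2.
(1 + x + x² + x³ + x⁴ + x⁵) has coefficients 1,1,1,1,1,1,0,0 for degrees 0…7.
Multiplying by (1 + x + x² + x³ + x⁴ + x⁵) gives running coefficients 1,2,3,4,5,6,5,4 for degrees 0…7.
Finally multiplying by (1 + x⁴ + x⁵), the product of all factors after the first has coefficients 1,2,3,4,6,9,10,11 for degrees 0…7.
[x⁷] = 1·11 + 1·10 + 1·9 = 30.

30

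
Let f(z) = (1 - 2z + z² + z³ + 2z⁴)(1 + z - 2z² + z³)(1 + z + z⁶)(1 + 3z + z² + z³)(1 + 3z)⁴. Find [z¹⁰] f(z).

(1 - 2z + z² + z³ + 2z⁴) has coefficients 1,-2,1,1,2 for degrees 0…4.
(1 + z - 2z² + z³) has coefficients 1,1,-2,1,0,0,0,0,0,0,0 for degrees 0…10.
Multiplying by (1 + z + z⁶) gives running coefficients 1,2,-1,-1,1,0,1,1,-2,1,0 for degrees 0…10.
Multiplying by (1 + 3z + z² + z³) gives running coefficients 1,5,6,-1,-1,1,1,5,2,-3,2 for degrees 0…10.
Finally multiplying by (1 + 3z)⁴, the product of all factors after the first has coefficients 1,17,120,449,932,988,337,-118,143,480,695 for degrees 0…10.
[z¹⁰] = 1·695 − 2·480 + 1·143 + 1·(-118) + 2·337 = 434.

434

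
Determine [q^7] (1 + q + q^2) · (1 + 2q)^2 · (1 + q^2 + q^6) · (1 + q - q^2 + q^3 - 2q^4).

(1 + q + q^2) has coefficients 1,1,1 for degrees 0…2.
(1 + 2q)^2 has coefficients 1,4,4,0,0,0,0,0 for degrees 0…7.
Multiplying by (1 + q^2 + q^6) gives running coefficients 1,4,5,4,4,0,1,4 for degrees 0…7.
Finally multiplying by (1 + q - q^2 + q^3 - 2q^4), the product of all factors after the first has coefficients 1,5,8,6,5,-3,-9,1 for degrees 0…7.
[q^7] = 1·1 + 1·(-9) + 1·(-3) = -11.

-11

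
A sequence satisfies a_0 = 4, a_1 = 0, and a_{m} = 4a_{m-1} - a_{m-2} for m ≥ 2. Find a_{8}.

The ordinary generating function has denominator 1 - 4y + y^2.
Iterating the recurrence: a_0,…,a_{8} = 4, 0, -4, -16, -60, -224, -836, -3120, -11644.

-11644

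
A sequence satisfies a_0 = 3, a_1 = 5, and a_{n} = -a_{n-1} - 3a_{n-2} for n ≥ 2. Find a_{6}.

-89

The ordinary generating function has denominator 1 + x + 3x^2.
Iterating the recurrence: a_0,…,a_{6} = 3, 5, -14, -1, 43, -40, -89.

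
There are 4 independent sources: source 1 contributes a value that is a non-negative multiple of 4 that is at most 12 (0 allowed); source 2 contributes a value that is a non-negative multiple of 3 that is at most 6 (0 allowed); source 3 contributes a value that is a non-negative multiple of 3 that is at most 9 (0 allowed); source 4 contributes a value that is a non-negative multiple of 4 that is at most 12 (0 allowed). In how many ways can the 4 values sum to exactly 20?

8

The generating function for the choices is (1 + y^4 + y^8 + y^12)·(1 + y^3 + y^6)·(1 + y^3 + y^6 + y^9)·(1 + y^4 + y^8 + y^12); the count is [y^20].
(1 + y^4 + y^8 + y^12) has coefficients 1,0,0,0,1,0,0,0,1,0,0,0,1 for degrees 0…12.
(1 + y^3 + y^6) has coefficients 1,0,0,1,0,0,1,0,0,0,0,0,0,0,0,0,0,0,0,0,0 for degrees 0…20.
Multiplying by (1 + y^3 + y^6 + y^9) gives running coefficients 1,0,0,2,0,0,3,0,0,3,0,0,2,0,0,1,0,0,0,0,0 for degrees 0…20.
Finally multiplying by (1 + y^4 + y^8 + y^12), the product of all factors after the first has coefficients 1,0,0,2,1,0,3,2,1,3,3,2,3,3,3,3,2,3,3,1,2 for degrees 0…20.
[y^20] = 1·2 + 1·2 + 1·3 + 1·1 = 8.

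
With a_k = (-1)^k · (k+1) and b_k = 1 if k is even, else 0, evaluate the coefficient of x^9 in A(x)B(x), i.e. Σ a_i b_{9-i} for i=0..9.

The convolution is the t^9 coefficient of A(t)B(t).
Σ = 1·0 − 2·1 + 3·0 − 4·1 + 5·0 − 6·1 + 7·0 − 8·1 + 9·0 − 10·1 = -30.

-30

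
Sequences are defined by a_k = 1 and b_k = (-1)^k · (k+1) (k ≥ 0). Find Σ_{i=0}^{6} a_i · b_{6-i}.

Write out a_i and b_{6-i} for i = 0,…,6 and sum the products.
Σ = 1·7 + 1·(-6) + 1·5 + 1·(-4) + 1·3 + 1·(-2) + 1·1 = 4.

4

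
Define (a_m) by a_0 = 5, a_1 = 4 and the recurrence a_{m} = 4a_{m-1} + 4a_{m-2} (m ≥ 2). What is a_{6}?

The ordinary generating function has denominator 1 - 4t - 4t^2.
Iterating the recurrence: a_0,…,a_{6} = 5, 4, 36, 160, 784, 3776, 18240.

18240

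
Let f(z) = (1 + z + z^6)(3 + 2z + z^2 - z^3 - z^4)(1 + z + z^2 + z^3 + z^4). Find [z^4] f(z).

9

(1 + z + z^6) has coefficients 1,1,0,0,0 for degrees 0…4.
(3 + 2z + z^2 - z^3 - z^4) has coefficients 3,2,1,-1,-1 for degrees 0…4.
Finally multiplying by (1 + z + z^2 + z^3 + z^4), the product of all factors after the first has coefficients 3,5,6,5,4 for degrees 0…4.
[z^4] = 1·4 + 1·5 = 9.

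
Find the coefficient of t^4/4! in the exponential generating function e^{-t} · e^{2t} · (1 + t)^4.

The EGF product rule gives c_4 = Σ_{k_1+k_2+k_3=4} C(4; k_1,k_2,k_3) · ∏ g_i(k_i), where e^{-t} gives (-1)^k; e^{2t} gives (2)^k; (1+t)^4 gives the falling factorial (4)_k.
g_1(k) for k = 0…4: 1, -1, 1, -1, 1.
g_2(k) for k = 0…4: 1, 2, 4, 8, 16.
g_3(k) for k = 0…4: 1, 4, 12, 24, 24.
First combine the last two factors: h(k) = Σ_j C(k,j)·g_2(j)·g_3(k−j) for k = 0…4: 1, 6, 32, 152, 648.
c_4 = Σ_k C(4,k)·g_1(k)·h(4−k) = 1·1·648 + 4·(-1)·152 + 6·1·32 + 4·(-1)·6 + 1·1·1 = 648 − 608 + 192 − 24 + 1 = 209.

209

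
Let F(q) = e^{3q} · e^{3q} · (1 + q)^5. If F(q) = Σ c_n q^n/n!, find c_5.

108696

The EGF product rule gives c_5 = Σ_{k_1+k_2+k_3=5} C(5; k_1,k_2,k_3) · ∏ g_i(k_i), where e^{3q} gives (3)^k; e^{3q} gives (3)^k; (1+q)^5 gives the falling factorial (5)_k.
g_1(k) for k = 0…5: 1, 3, 9, 27, 81, 243.
g_2(k) for k = 0…5: 1, 3, 9, 27, 81, 243.
g_3(k) for k = 0…5: 1, 5, 20, 60, 120, 120.
First combine the last two factors: h(k) = Σ_j C(k,j)·g_2(j)·g_3(k−j) for k = 0…5: 1, 8, 59, 402, 2541, 14988.
c_5 = Σ_k C(5,k)·g_1(k)·h(5−k) = 1·1·14988 + 5·3·2541 + 10·9·402 + 10·27·59 + 5·81·8 + 1·243·1 = 14988 + 38115 + 36180 + 15930 + 3240 + 243 = 108696.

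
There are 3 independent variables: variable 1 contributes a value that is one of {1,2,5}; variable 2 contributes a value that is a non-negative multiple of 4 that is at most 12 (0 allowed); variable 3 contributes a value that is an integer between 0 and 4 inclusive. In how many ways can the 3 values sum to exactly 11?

The generating function for the choices is (q + q² + q⁵)·(1 + q⁴ + q⁸ + q¹²)·(1 + q + q² + q³ + q⁴); the count is [q¹¹].
(q + q² + q⁵) has coefficients 0,1,1,0,0,1 for degrees 0…5.
(1 + q⁴ + q⁸ + q¹²) has coefficients 1,0,0,0,1,0,0,0,1,0,0,0 for degrees 0…11.
Finally multiplying by (1 + q + q² + q³ + q⁴), the product of all factors after the first has coefficients 1,1,1,1,2,1,1,1,2,1,1,1 for degrees 0…11.
[q¹¹] = 1·1 + 1·1 + 1·1 = 3.

3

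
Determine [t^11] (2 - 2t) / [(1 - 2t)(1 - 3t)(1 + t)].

528710

Partial fractions give a closed form: a_n = (-4/3)·2^n + (3)·3^n + (1/3)·(-1)^n.
At n = 11: a_11 = 528710.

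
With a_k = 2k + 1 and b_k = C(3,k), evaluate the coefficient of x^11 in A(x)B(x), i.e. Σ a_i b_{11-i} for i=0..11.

160

This is [x^11] in the product of the two ordinary generating functions.
Σ = 1·0 + 3·0 + 5·0 + 7·0 + 9·0 + 11·0 + 13·0 + 15·0 + 17·1 + 19·3 + 21·3 + 23·1 = 160.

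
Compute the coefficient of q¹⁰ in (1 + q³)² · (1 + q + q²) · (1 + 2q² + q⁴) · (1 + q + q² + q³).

(1 + q³)² has coefficients 1,0,0,2,0,0,1 for degrees 0…6.
(1 + q + q²) has coefficients 1,1,1,0,0,0,0,0,0,0,0 for degrees 0…10.
Multiplying by (1 + 2q² + q⁴) gives running coefficients 1,1,3,2,3,1,1,0,0,0,0 for degrees 0…10.
Finally multiplying by (1 + q + q² + q³), the product of all factors after the first has coefficients 1,2,5,7,9,9,7,5,2,1,0 for degrees 0…10.
[q¹⁰] = 1·0 + 2·5 + 1·9 = 19.

19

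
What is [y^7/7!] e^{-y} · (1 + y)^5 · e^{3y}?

The EGF product rule gives c_7 = Σ_{k_1+k_2+k_3=7} C(7; k_1,k_2,k_3) · ∏ g_i(k_i), where e^{-y} gives (-1)^k; (1+y)^5 gives the falling factorial (5)_k; e^{3y} gives (3)^k.
g_1(k) for k = 0…7: 1, -1, 1, -1, 1, -1, 1, -1.
g_2(k) for k = 0…7: 1, 5, 20, 60, 120, 120, 0, 0.
g_3(k) for k = 0…7: 1, 3, 9, 27, 81, 243, 729, 2187.
First combine the last two factors: h(k) = Σ_j C(k,j)·g_2(j)·g_3(k−j) for k = 0…7: 1, 8, 59, 402, 2541, 14988, 83079, 435942.
c_7 = Σ_k C(7,k)·g_1(k)·h(7−k) = 1·1·435942 + 7·(-1)·83079 + 21·1·14988 + 35·(-1)·2541 + 35·1·402 + 21·(-1)·59 + 7·1·8 + 1·(-1)·1 = 435942 − 581553 + 314748 − 88935 + 14070 − 1239 + 56 − 1 = 93088.

93088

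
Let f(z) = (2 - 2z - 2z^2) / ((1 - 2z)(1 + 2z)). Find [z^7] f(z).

The denominator gives the recurrence a_n = 4a_(n−2) for n ≥ 3; the numerator fixes a_0 = 2, a_1 = -2, a_2 = 6.
Iterating: 2, -2, 6, -8, 24, -32, 96, -128, so a_7 = -128.

-128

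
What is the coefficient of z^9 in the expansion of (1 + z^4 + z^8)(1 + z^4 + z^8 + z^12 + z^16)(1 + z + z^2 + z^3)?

(1 + z^4 + z^8) has coefficients 1,0,0,0,1,0,0,0,1 for degrees 0…8.
(1 + z^4 + z^8 + z^12 + z^16) has coefficients 1,0,0,0,1,0,0,0,1,0 for degrees 0…9.
Finally multiplying by (1 + z + z^2 + z^3), the product of all factors after the first has coefficients 1,1,1,1,1,1,1,1,1,1 for degrees 0…9.
[z^9] = 1·1 + 1·1 + 1·1 = 3.

3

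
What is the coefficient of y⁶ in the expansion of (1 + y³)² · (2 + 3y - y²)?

(1 + y³)² has coefficients 1,0,0,2,0,0,1 for degrees 0…6.
(2 + 3y - y²) has coefficients 2,3,-1,0,0,0,0 for degrees 0…6.
[y⁶] = 1·0 + 2·0 + 1·2 = 2.

2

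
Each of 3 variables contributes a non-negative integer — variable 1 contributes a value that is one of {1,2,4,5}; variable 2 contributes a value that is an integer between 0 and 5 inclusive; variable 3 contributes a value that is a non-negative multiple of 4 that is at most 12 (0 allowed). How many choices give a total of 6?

6

The generating function for the choices is (z + z^2 + z^4 + z^5)·(1 + z + z^2 + z^3 + z^4 + z^5)·(1 + z^4 + z^8 + z^12); the count is [z^6].
(z + z^2 + z^4 + z^5) has coefficients 0,1,1,0,1,1 for degrees 0…5.
(1 + z + z^2 + z^3 + z^4 + z^5) has coefficients 1,1,1,1,1,1,0 for degrees 0…6.
Finally multiplying by (1 + z^4 + z^8 + z^12), the product of all factors after the first has coefficients 1,1,1,1,2,2,1 for degrees 0…6.
[z^6] = 1·2 + 1·2 + 1·1 + 1·1 = 6.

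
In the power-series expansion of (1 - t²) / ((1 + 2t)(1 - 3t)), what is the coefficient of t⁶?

408

The denominator gives the recurrence a_n = a_(n−1) + 6a_(n−2) for n ≥ 3; the numerator fixes a_0 = 1, a_1 = 1, a_2 = 6.
Iterating: 1, 1, 6, 12, 48, 120, 408, so a_6 = 408.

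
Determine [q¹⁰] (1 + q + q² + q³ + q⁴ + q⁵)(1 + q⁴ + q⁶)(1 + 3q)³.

127

(1 + q + q² + q³ + q⁴ + q⁵) has coefficients 1,1,1,1,1,1 for degrees 0…5.
(1 + q⁴ + q⁶) has coefficients 1,0,0,0,1,0,1,0,0,0,0 for degrees 0…10.
Finally multiplying by (1 + 3q)³, the product of all factors after the first has coefficients 1,9,27,27,1,9,28,36,27,27,0 for degrees 0…10.
[q¹⁰] = 1·0 + 1·27 + 1·27 + 1·36 + 1·28 + 1·9 = 127.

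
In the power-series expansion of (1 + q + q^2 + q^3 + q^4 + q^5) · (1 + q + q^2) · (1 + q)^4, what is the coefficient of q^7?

(1 + q + q^2 + q^3 + q^4 + q^5) has coefficients 1,1,1,1,1,1 for degrees 0…5.
(1 + q + q^2) has coefficients 1,1,1,0,0,0,0,0 for degrees 0…7.
Finally multiplying by (1 + q)^4, the product of all factors after the first has coefficients 1,5,11,14,11,5,1,0 for degrees 0…7.
[q^7] = 1·0 + 1·1 + 1·5 + 1·11 + 1·14 + 1·11 = 42.

42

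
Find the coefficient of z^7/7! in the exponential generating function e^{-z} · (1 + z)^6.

The EGF product rule gives c_7 = Σ_{k_1+k_2=7} C(7; k_1,k_2) · ∏ g_i(k_i), where e^{-z} gives (-1)^k; (1+z)^6 gives the falling factorial (6)_k.
g_1(k) for k = 0…7: 1, -1, 1, -1, 1, -1, 1, -1.
g_2(k) for k = 0…7: 1, 6, 30, 120, 360, 720, 720, 0.
c_7 = Σ_k C(7,k)·g_1(k)·g_2(7−k) = 7·(-1)·720 + 21·1·720 + 35·(-1)·360 + 35·1·120 + 21·(-1)·30 + 7·1·6 + 1·(-1)·1 = −5040 + 15120 − 12600 + 4200 − 630 + 42 − 1 = 1091.

1091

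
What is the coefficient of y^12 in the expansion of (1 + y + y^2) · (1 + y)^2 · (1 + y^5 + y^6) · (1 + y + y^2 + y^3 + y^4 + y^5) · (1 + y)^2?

(1 + y + y^2) has coefficients 1,1,1 for degrees 0…2.
(1 + y)^2 has coefficients 1,2,1,0,0,0,0,0,0,0,0,0,0 for degrees 0…12.
Multiplying by (1 + y^5 + y^6) gives running coefficients 1,2,1,0,0,1,3,3,1,0,0,0,0 for degrees 0…12.
Multiplying by (1 + y + y^2 + y^3 + y^4 + y^5) gives running coefficients 1,3,4,4,4,5,7,8,8,8,8,7,4 for degrees 0…12.
Finally multiplying by (1 + y)^2, the product of all factors after the first has coefficients 1,5,11,15,16,17,21,27,31,32,32,31,26 for degrees 0…12.
[y^12] = 1·26 + 1·31 + 1·32 = 89.

89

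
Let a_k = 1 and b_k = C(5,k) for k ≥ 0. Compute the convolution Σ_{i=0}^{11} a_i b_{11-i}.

32

This is [x^11] in the product of the two ordinary generating functions.
Σ = 1·0 + 1·0 + 1·0 + 1·0 + 1·0 + 1·0 + 1·1 + 1·5 + 1·10 + 1·10 + 1·5 + 1·1 = 32.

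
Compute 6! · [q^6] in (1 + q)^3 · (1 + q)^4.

5040

The EGF product rule gives c_6 = Σ_{k_1+k_2=6} C(6; k_1,k_2) · ∏ g_i(k_i), where (1+q)^3 gives the falling factorial (3)_k; (1+q)^4 gives the falling factorial (4)_k.
g_1(k) for k = 0…6: 1, 3, 6, 6, 0, 0, 0.
g_2(k) for k = 0…6: 1, 4, 12, 24, 24, 0, 0.
c_6 = Σ_k C(6,k)·g_1(k)·g_2(6−k) = 15·6·24 + 20·6·24 = 2160 + 2880 = 5040.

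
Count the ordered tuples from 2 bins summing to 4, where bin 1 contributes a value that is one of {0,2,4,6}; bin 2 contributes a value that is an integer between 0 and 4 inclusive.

3

The generating function for the choices is (1 + x² + x⁴ + x⁶)·(1 + x + x² + x³ + x⁴); the count is [x⁴].
(1 + x² + x⁴ + x⁶) has coefficients 1,0,1,0,1 for degrees 0…4.
(1 + x + x² + x³ + x⁴) has coefficients 1,1,1,1,1 for degrees 0…4.
[x⁴] = 1·1 + 1·1 + 1·1 = 3.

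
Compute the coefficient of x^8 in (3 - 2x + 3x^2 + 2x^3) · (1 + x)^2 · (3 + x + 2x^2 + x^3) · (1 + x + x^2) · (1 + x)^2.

(3 - 2x + 3x^2 + 2x^3) has coefficients 3,-2,3,2 for degrees 0…3.
(1 + x)^2 has coefficients 1,2,1,0,0,0,0,0,0 for degrees 0…8.
Multiplying by (3 + x + 2x^2 + x^3) gives running coefficients 3,7,7,6,4,1,0,0,0 for degrees 0…8.
Multiplying by (1 + x + x^2) gives running coefficients 3,10,17,20,17,11,5,1,0 for degrees 0…8.
Finally multiplying by (1 + x)^2, the product of all factors after the first has coefficients 3,16,40,64,74,65,44,22,7 for degrees 0…8.
[x^8] = 3·7 − 2·22 + 3·44 + 2·65 = 239.

239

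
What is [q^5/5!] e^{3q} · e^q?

The EGF product rule gives c_5 = Σ_{k_1+k_2=5} C(5; k_1,k_2) · ∏ g_i(k_i), where e^{3q} gives (3)^k; e^q gives (1)^k.
g_1(k) for k = 0…5: 1, 3, 9, 27, 81, 243.
g_2(k) for k = 0…5: 1, 1, 1, 1, 1, 1.
c_5 = Σ_k C(5,k)·g_1(k)·g_2(5−k) = 1·1·1 + 5·3·1 + 10·9·1 + 10·27·1 + 5·81·1 + 1·243·1 = 1 + 15 + 90 + 270 + 405 + 243 = 1024.

1024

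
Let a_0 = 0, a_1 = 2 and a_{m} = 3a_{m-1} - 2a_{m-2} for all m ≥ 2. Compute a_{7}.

The ordinary generating function has denominator 1 - 3x + 2x^2.
Iterating the recurrence: a_0,…,a_{7} = 0, 2, 6, 14, 30, 62, 126, 254.

254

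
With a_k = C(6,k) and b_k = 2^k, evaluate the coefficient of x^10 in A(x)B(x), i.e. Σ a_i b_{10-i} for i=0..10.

11664

The convolution is the x^10 coefficient of A(x)B(x).
Σ = 1·1024 + 6·512 + 15·256 + 20·128 + 15·64 + 6·32 + 1·16 + 0·8 + 0·4 + 0·2 + 0·1 = 11664.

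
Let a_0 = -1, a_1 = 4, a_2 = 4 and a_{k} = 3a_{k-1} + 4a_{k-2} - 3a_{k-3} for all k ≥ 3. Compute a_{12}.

4847095

The ordinary generating function has denominator 1 - 3z - 4z^2 + 3z^3.
Iterating the recurrence: a_0,…,a_{12} = -1, 4, 4, 31, 97, 403, 1504, 5833, 22306, 85738, 328939, 1262851, 4847095.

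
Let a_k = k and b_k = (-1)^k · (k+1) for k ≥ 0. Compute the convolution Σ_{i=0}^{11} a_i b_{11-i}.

6

The convolution is the t^11 coefficient of A(t)B(t).
Σ = 0·(-12) + 1·11 + 2·(-10) + 3·9 + 4·(-8) + 5·7 + 6·(-6) + 7·5 + 8·(-4) + 9·3 + 10·(-2) + 11·1 = 6.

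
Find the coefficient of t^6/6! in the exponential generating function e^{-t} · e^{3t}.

The EGF product rule gives c_6 = Σ_{k_1+k_2=6} C(6; k_1,k_2) · ∏ g_i(k_i), where e^{-t} gives (-1)^k; e^{3t} gives (3)^k.
g_1(k) for k = 0…6: 1, -1, 1, -1, 1, -1, 1.
g_2(k) for k = 0…6: 1, 3, 9, 27, 81, 243, 729.
c_6 = Σ_k C(6,k)·g_1(k)·g_2(6−k) = 1·1·729 + 6·(-1)·243 + 15·1·81 + 20·(-1)·27 + 15·1·9 + 6·(-1)·3 + 1·1·1 = 729 − 1458 + 1215 − 540 + 135 − 18 + 1 = 64.

64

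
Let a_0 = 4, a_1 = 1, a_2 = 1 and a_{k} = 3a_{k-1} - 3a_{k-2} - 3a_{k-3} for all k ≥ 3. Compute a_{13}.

-52569

The ordinary generating function has denominator 1 - 3x + 3x^2 + 3x^3.
Iterating the recurrence: a_0,…,a_{13} = 4, 1, 1, -12, -42, -93, -117, 54, 792, 2565, 5157, 5400, -6966, -52569.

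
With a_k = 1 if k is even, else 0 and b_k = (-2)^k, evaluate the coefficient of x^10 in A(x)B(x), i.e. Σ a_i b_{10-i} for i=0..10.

1365

Write out a_i and b_{10-i} for i = 0,…,10 and sum the products.
Σ = 1·1024 + 0·(-512) + 1·256 + 0·(-128) + 1·64 + 0·(-32) + 1·16 + 0·(-8) + 1·4 + 0·(-2) + 1·1 = 1365.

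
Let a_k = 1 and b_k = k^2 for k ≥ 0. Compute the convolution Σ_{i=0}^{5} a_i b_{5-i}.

This is [x^5] in the product of the two ordinary generating functions.
Σ = 1·25 + 1·16 + 1·9 + 1·4 + 1·1 + 1·0 = 55.

55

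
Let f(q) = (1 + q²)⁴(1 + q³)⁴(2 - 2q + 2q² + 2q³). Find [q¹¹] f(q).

(1 + q²)⁴ has coefficients 1,0,4,0,6,0,4,0,1 for degrees 0…8.
(1 + q³)⁴ has coefficients 1,0,0,4,0,0,6,0,0,4,0,0 for degrees 0…11.
Finally multiplying by (2 - 2q + 2q² + 2q³), the product of all factors after the first has coefficients 2,-2,2,10,-8,8,20,-12,12,20,-8,8 for degrees 0…11.
[q¹¹] = 1·8 + 4·20 + 6·(-12) + 4·8 + 1·10 = 58.

58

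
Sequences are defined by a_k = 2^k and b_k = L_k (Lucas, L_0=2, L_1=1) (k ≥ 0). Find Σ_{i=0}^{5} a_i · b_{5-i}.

The convolution is the x^5 coefficient of A(x)B(x).
Σ = 1·11 + 2·7 + 4·4 + 8·3 + 16·1 + 32·2 = 145.

145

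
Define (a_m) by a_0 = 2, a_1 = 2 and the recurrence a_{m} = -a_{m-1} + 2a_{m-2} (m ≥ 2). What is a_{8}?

2

The ordinary generating function has denominator 1 + x - 2x^2.
Iterating the recurrence: a_0,…,a_{8} = 2, 2, 2, 2, 2, 2, 2, 2, 2.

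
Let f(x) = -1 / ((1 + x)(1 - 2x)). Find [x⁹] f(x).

-341

Partial fractions give a closed form: a_n = (-1/3)·(-1)^n + (-2/3)·2^n.
At n = 9: a_9 = -341.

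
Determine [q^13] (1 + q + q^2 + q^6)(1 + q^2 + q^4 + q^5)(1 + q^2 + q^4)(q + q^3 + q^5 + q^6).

(1 + q + q^2 + q^6) has coefficients 1,1,1,0,0,0,1 for degrees 0…6.
(1 + q^2 + q^4 + q^5) has coefficients 1,0,1,0,1,1,0,0,0,0,0,0,0,0 for degrees 0…13.
Multiplying by (1 + q^2 + q^4) gives running coefficients 1,0,2,0,3,1,2,1,1,1,0,0,0,0 for degrees 0…13.
Finally multiplying by (q + q^3 + q^5 + q^6), the product of all factors after the first has coefficients 0,1,0,3,0,6,2,7,4,6,6,4,4,2 for degrees 0…13.
[q^13] = 1·2 + 1·4 + 1·4 + 1·7 = 17.

17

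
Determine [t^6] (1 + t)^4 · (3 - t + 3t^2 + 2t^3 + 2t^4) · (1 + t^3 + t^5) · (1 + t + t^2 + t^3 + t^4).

(1 + t)^4 has coefficients 1,4,6,4,1 for degrees 0…4.
(3 - t + 3t^2 + 2t^3 + 2t^4) has coefficients 3,-1,3,2,2,0,0 for degrees 0…6.
Multiplying by (1 + t^3 + t^5) gives running coefficients 3,-1,3,5,1,6,1 for degrees 0…6.
Finally multiplying by (1 + t + t^2 + t^3 + t^4), the product of all factors after the first has coefficients 3,2,5,10,11,14,16 for degrees 0…6.
[t^6] = 1·16 + 4·14 + 6·11 + 4·10 + 1·5 = 183.

183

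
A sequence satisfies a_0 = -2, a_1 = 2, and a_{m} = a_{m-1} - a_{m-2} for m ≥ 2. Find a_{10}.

-2

The ordinary generating function has denominator 1 - q + q^2.
Iterating the recurrence: a_0,…,a_{10} = -2, 2, 4, 2, -2, -4, -2, 2, 4, 2, -2.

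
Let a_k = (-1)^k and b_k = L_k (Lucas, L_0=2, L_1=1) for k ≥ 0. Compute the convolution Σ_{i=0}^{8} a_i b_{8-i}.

32

The convolution is the x^8 coefficient of A(x)B(x).
Σ = 1·47 − 1·29 + 1·18 − 1·11 + 1·7 − 1·4 + 1·3 − 1·1 + 1·2 = 32.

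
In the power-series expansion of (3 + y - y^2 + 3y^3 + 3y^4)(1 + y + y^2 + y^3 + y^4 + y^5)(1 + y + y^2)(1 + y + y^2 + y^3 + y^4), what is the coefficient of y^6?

89

(3 + y - y^2 + 3y^3 + 3y^4) has coefficients 3,1,-1,3,3 for degrees 0…4.
(1 + y + y^2 + y^3 + y^4 + y^5) has coefficients 1,1,1,1,1,1,0 for degrees 0…6.
Multiplying by (1 + y + y^2) gives running coefficients 1,2,3,3,3,3,2 for degrees 0…6.
Finally multiplying by (1 + y + y^2 + y^3 + y^4), the product of all factors after the first has coefficients 1,3,6,9,12,14,14 for degrees 0…6.
[y^6] = 3·14 + 1·14 − 1·12 + 3·9 + 3·6 = 89.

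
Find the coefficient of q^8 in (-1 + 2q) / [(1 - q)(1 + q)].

The denominator gives the recurrence a_n = a_(n−2) for n ≥ 2; the numerator fixes a_0 = -1, a_1 = 2.
Iterating: -1, 2, -1, 2, -1, 2, -1, 2, -1, so a_8 = -1.

-1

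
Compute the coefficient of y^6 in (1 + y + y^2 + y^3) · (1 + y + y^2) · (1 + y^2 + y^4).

5

(1 + y + y^2 + y^3) has coefficients 1,1,1,1 for degrees 0…3.
(1 + y + y^2) has coefficients 1,1,1,0,0,0,0 for degrees 0…6.
Finally multiplying by (1 + y^2 + y^4), the product of all factors after the first has coefficients 1,1,2,1,2,1,1 for degrees 0…6.
[y^6] = 1·1 + 1·1 + 1·2 + 1·1 = 5.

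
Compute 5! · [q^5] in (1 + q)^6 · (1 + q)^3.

The EGF product rule gives c_5 = Σ_{k_1+k_2=5} C(5; k_1,k_2) · ∏ g_i(k_i), where (1+q)^6 gives the falling factorial (6)_k; (1+q)^3 gives the falling factorial (3)_k.
g_1(k) for k = 0…5: 1, 6, 30, 120, 360, 720.
g_2(k) for k = 0…5: 1, 3, 6, 6, 0, 0.
c_5 = Σ_k C(5,k)·g_1(k)·g_2(5−k) = 10·30·6 + 10·120·6 + 5·360·3 + 1·720·1 = 1800 + 7200 + 5400 + 720 = 15120.

15120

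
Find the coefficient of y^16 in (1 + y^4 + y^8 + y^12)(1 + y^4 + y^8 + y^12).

(1 + y^4 + y^8 + y^12) has coefficients 1,0,0,0,1,0,0,0,1,0,0,0,1 for degrees 0…12.
(1 + y^4 + y^8 + y^12) has coefficients 1,0,0,0,1,0,0,0,1,0,0,0,1,0,0,0,0 for degrees 0…16.
[y^16] = 1·0 + 1·1 + 1·1 + 1·1 = 3.

3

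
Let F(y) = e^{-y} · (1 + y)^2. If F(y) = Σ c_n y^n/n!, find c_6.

The EGF product rule gives c_6 = Σ_{k_1+k_2=6} C(6; k_1,k_2) · ∏ g_i(k_i), where e^{-y} gives (-1)^k; (1+y)^2 gives the falling factorial (2)_k.
g_1(k) for k = 0…6: 1, -1, 1, -1, 1, -1, 1.
g_2(k) for k = 0…6: 1, 2, 2, 0, 0, 0, 0.
c_6 = Σ_k C(6,k)·g_1(k)·g_2(6−k) = 15·1·2 + 6·(-1)·2 + 1·1·1 = 30 − 12 + 1 = 19.

19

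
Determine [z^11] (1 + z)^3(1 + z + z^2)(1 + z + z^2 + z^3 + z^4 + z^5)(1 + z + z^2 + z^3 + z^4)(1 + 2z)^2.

609

(1 + z)^3 has coefficients 1,3,3,1 for degrees 0…3.
(1 + z + z^2) has coefficients 1,1,1,0,0,0,0,0,0,0,0,0 for degrees 0…11.
Multiplying by (1 + z + z^2 + z^3 + z^4 + z^5) gives running coefficients 1,2,3,3,3,3,2,1,0,0,0,0 for degrees 0…11.
Multiplying by (1 + z + z^2 + z^3 + z^4) gives running coefficients 1,3,6,9,12,14,14,12,9,6,3,1 for degrees 0…11.
Finally multiplying by (1 + 2z)^2, the product of all factors after the first has coefficients 1,7,22,45,72,98,118,124,113,90,63,37 for degrees 0…11.
[z^11] = 1·37 + 3·63 + 3·90 + 1·113 = 609.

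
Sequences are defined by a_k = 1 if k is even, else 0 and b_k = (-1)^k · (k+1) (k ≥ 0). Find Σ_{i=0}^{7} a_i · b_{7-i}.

-20

The convolution is the t^7 coefficient of A(t)B(t).
Σ = 1·(-8) + 0·7 + 1·(-6) + 0·5 + 1·(-4) + 0·3 + 1·(-2) + 0·1 = -20.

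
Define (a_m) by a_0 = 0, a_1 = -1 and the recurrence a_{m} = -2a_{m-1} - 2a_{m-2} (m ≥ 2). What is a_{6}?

-8

The ordinary generating function has denominator 1 + 2y + 2y^2.
Iterating the recurrence: a_0,…,a_{6} = 0, -1, 2, -2, 0, 4, -8.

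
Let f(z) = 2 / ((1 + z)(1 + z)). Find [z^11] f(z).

The denominator gives the recurrence a_n = −2a_(n−1) − a_(n−2) for n ≥ 2; the numerator fixes a_0 = 2, a_1 = -4.
Iterating: 2, -4, 6, -8, 10, -12, 14, -16, 18, -20, 22, -24, so a_11 = -24.

-24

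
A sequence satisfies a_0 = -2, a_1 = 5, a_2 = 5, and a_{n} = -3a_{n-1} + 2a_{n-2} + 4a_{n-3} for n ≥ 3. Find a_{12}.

829845

The ordinary generating function has denominator 1 + 3t - 2t^2 - 4t^3.
Iterating the recurrence: a_0,…,a_{12} = -2, 5, 5, -13, 69, -213, 725, -2325, 7573, -24469, 79253, -256405, 829845.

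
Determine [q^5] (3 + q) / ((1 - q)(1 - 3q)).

Partial fractions give a closed form: a_n = (-2)·1^n + (5)·3^n.
At n = 5: a_5 = 1213.

1213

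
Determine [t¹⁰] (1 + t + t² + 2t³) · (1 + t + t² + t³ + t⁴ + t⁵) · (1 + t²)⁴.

55

(1 + t + t² + 2t³) has coefficients 1,1,1,2 for degrees 0…3.
(1 + t + t² + t³ + t⁴ + t⁵) has coefficients 1,1,1,1,1,1,0,0,0,0,0 for degrees 0…10.
Finally multiplying by (1 + t²)⁴, the product of all factors after the first has coefficients 1,1,5,5,11,11,14,14,11,11,5 for degrees 0…10.
[t¹⁰] = 1·5 + 1·11 + 1·11 + 2·14 = 55.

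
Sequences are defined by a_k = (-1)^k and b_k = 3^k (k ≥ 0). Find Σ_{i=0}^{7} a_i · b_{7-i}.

1640

This is [x^7] in the product of the two ordinary generating functions.
Σ = 1·2187 − 1·729 + 1·243 − 1·81 + 1·27 − 1·9 + 1·3 − 1·1 = 1640.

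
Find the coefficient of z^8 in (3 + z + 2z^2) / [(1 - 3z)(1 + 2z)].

The denominator gives the recurrence a_n = a_(n−1) + 6a_(n−2) for n ≥ 3; the numerator fixes a_0 = 3, a_1 = 4, a_2 = 24.
Iterating: 3, 4, 24, 48, 192, 480, 1632, 4512, 14304, so a_8 = 14304.

14304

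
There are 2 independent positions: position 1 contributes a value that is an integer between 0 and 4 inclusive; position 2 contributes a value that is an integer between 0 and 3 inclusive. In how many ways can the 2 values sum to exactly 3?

4

The generating function for the choices is (1 + q + q² + q³ + q⁴)·(1 + q + q² + q³); the count is [q³].
(1 + q + q² + q³ + q⁴) has coefficients 1,1,1,1 for degrees 0…3.
(1 + q + q² + q³) has coefficients 1,1,1,1 for degrees 0…3.
[q³] = 1·1 + 1·1 + 1·1 + 1·1 = 4.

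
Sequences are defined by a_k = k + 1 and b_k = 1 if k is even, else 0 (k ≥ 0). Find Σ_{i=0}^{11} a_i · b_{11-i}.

The convolution is the x^11 coefficient of A(x)B(x).
Σ = 1·0 + 2·1 + 3·0 + 4·1 + 5·0 + 6·1 + 7·0 + 8·1 + 9·0 + 10·1 + 11·0 + 12·1 = 42.

42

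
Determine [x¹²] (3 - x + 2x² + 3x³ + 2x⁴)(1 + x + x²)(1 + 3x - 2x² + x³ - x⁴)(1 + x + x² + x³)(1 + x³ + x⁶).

36

(3 - x + 2x² + 3x³ + 2x⁴) has coefficients 3,-1,2,3,2 for degrees 0…4.
(1 + x + x²) has coefficients 1,1,1,0,0,0,0,0,0,0,0,0,0 for degrees 0…12.
Multiplying by (1 + 3x - 2x² + x³ - x⁴) gives running coefficients 1,4,2,2,-2,0,-1,0,0,0,0,0,0 for degrees 0…12.
Multiplying by (1 + x + x² + x³) gives running coefficients 1,5,7,9,6,2,-1,-3,-1,-1,0,0,0 for degrees 0…12.
Finally multiplying by (1 + x³ + x⁶), the product of all factors after the first has coefficients 1,5,7,10,11,9,9,8,8,7,3,1,-2 for degrees 0…12.
[x¹²] = 3·(-2) − 1·1 + 2·3 + 3·7 + 2·8 = 36.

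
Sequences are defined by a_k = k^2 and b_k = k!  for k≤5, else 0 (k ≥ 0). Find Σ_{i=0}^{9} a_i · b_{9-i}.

This is [x^9] in the product of the two ordinary generating functions.
Σ = 0·0 + 1·0 + 4·0 + 9·0 + 16·120 + 25·24 + 36·6 + 49·2 + 64·1 + 81·1 = 2979.

2979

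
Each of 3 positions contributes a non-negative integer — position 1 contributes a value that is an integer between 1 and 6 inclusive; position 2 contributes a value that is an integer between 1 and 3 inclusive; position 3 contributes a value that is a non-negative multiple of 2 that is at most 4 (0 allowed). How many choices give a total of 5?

The generating function for the choices is (x + x² + x³ + x⁴ + x⁵ + x⁶)·(x + x² + x³)·(1 + x² + x⁴); the count is [x⁵].
(x + x² + x³ + x⁴ + x⁵ + x⁶) has coefficients 0,1,1,1,1,1 for degrees 0…5.
(x + x² + x³) has coefficients 0,1,1,1,0,0 for degrees 0…5.
Finally multiplying by (1 + x² + x⁴), the product of all factors after the first has coefficients 0,1,1,2,1,2 for degrees 0…5.
[x⁵] = 1·1 + 1·2 + 1·1 + 1·1 + 1·0 = 5.

5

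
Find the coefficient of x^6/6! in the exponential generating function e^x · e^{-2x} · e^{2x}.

1

The EGF product rule gives c_6 = Σ_{k_1+k_2+k_3=6} C(6; k_1,k_2,k_3) · ∏ g_i(k_i), where e^x gives (1)^k; e^{-2x} gives (-2)^k; e^{2x} gives (2)^k.
g_1(k) for k = 0…6: 1, 1, 1, 1, 1, 1, 1.
g_2(k) for k = 0…6: 1, -2, 4, -8, 16, -32, 64.
g_3(k) for k = 0…6: 1, 2, 4, 8, 16, 32, 64.
First combine the last two factors: h(k) = Σ_j C(k,j)·g_2(j)·g_3(k−j) for k = 0…6: 1, 0, 0, 0, 0, 0, 0.
c_6 = Σ_k C(6,k)·g_1(k)·h(6−k) = 1·1·1 = 1.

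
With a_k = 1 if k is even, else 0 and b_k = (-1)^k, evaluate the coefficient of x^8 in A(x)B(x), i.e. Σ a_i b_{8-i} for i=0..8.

This is [x^8] in the product of the two ordinary generating functions.
Σ = 1·1 + 0·(-1) + 1·1 + 0·(-1) + 1·1 + 0·(-1) + 1·1 + 0·(-1) + 1·1 = 5.

5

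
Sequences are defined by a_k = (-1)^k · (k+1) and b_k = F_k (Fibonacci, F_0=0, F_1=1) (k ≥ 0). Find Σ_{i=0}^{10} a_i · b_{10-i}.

12

The convolution is the x^10 coefficient of A(x)B(x).
Σ = 1·55 − 2·34 + 3·21 − 4·13 + 5·8 − 6·5 + 7·3 − 8·2 + 9·1 − 10·1 + 11·0 = 12.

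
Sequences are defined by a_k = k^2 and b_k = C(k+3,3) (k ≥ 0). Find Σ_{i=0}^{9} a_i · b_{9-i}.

The convolution is the x^9 coefficient of A(x)B(x).
Σ = 0·220 + 1·165 + 4·120 + 9·84 + 16·56 + 25·35 + 36·20 + 49·10 + 64·4 + 81·1 = 4719.

4719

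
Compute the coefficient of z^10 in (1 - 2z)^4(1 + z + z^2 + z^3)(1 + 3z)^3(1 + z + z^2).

(1 - 2z)^4 has coefficients 1,-8,24,-32,16 for degrees 0…4.
(1 + z + z^2 + z^3) has coefficients 1,1,1,1,0,0,0,0,0,0,0 for degrees 0…10.
Multiplying by (1 + 3z)^3 gives running coefficients 1,10,37,64,63,54,27,0,0,0,0 for degrees 0…10.
Finally multiplying by (1 + z + z^2), the product of all factors after the first has coefficients 1,11,48,111,164,181,144,81,27,0,0 for degrees 0…10.
[z^10] = 1·0 − 8·0 + 24·27 − 32·81 + 16·144 = 360.

360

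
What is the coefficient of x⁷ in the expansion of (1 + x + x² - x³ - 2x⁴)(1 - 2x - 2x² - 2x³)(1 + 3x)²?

76

(1 + x + x² - x³ - 2x⁴) has coefficients 1,1,1,-1,-2 for degrees 0…4.
(1 - 2x - 2x² - 2x³) has coefficients 1,-2,-2,-2,0,0,0,0 for degrees 0…7.
Finally multiplying by (1 + 3x)², the product of all factors after the first has coefficients 1,4,-5,-32,-30,-18,0,0 for degrees 0…7.
[x⁷] = 1·0 + 1·0 + 1·(-18) − 1·(-30) − 2·(-32) = 76.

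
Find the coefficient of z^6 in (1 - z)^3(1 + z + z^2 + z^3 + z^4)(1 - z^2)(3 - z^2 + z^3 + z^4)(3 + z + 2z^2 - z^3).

3

(1 - z)^3 has coefficients 1,-3,3,-1 for degrees 0…3.
(1 + z + z^2 + z^3 + z^4) has coefficients 1,1,1,1,1,0,0 for degrees 0…6.
Multiplying by (1 - z^2) gives running coefficients 1,1,0,0,0,-1,-1 for degrees 0…6.
Multiplying by (3 - z^2 + z^3 + z^4) gives running coefficients 3,3,-1,0,2,-2,-3 for degrees 0…6.
Finally multiplying by (3 + z + 2z^2 - z^3), the product of all factors after the first has coefficients 9,12,6,2,1,-3,-7 for degrees 0…6.
[z^6] = 1·(-7) − 3·(-3) + 3·1 − 1·2 = 3.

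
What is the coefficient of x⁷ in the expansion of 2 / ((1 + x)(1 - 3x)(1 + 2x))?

1764

Partial fractions give a closed form: a_n = (-1/2)·(-1)^n + (9/10)·3^n + (8/5)·(-2)^n.
At n = 7: a_7 = 1764.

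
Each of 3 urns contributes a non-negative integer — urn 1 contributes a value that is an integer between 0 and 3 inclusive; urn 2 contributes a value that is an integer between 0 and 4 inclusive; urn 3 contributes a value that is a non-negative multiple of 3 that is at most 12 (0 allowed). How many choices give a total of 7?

The generating function for the choices is (1 + x + x² + x³)·(1 + x + x² + x³ + x⁴)·(1 + x³ + x⁶ + x⁹ + x¹²); the count is [x⁷].
(1 + x + x² + x³) has coefficients 1,1,1,1 for degrees 0…3.
(1 + x + x² + x³ + x⁴) has coefficients 1,1,1,1,1,0,0,0 for degrees 0…7.
Finally multiplying by (1 + x³ + x⁶ + x⁹ + x¹²), the product of all factors after the first has coefficients 1,1,1,2,2,1,2,2 for degrees 0…7.
[x⁷] = 1·2 + 1·2 + 1·1 + 1·2 = 7.

7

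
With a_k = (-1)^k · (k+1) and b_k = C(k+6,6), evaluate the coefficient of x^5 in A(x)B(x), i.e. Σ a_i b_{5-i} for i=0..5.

211

The convolution is the x^5 coefficient of A(x)B(x).
Σ = 1·462 − 2·210 + 3·84 − 4·28 + 5·7 − 6·1 = 211.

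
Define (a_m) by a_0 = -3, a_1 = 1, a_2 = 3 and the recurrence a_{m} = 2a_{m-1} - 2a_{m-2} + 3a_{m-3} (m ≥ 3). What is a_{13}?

The ordinary generating function has denominator 1 - 2z + 2z^2 - 3z^3.
Iterating the recurrence: a_0,…,a_{13} = -3, 1, 3, -5, -13, -7, -3, -31, -77, -101, -141, -311, -643, -1087.

-1087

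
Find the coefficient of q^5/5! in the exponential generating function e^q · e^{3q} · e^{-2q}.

32

The EGF product rule gives c_5 = Σ_{k_1+k_2+k_3=5} C(5; k_1,k_2,k_3) · ∏ g_i(k_i), where e^q gives (1)^k; e^{3q} gives (3)^k; e^{-2q} gives (-2)^k.
g_1(k) for k = 0…5: 1, 1, 1, 1, 1, 1.
g_2(k) for k = 0…5: 1, 3, 9, 27, 81, 243.
g_3(k) for k = 0…5: 1, -2, 4, -8, 16, -32.
First combine the last two factors: h(k) = Σ_j C(k,j)·g_2(j)·g_3(k−j) for k = 0…5: 1, 1, 1, 1, 1, 1.
c_5 = Σ_k C(5,k)·g_1(k)·h(5−k) = 1·1·1 + 5·1·1 + 10·1·1 + 10·1·1 + 5·1·1 + 1·1·1 = 1 + 5 + 10 + 10 + 5 + 1 = 32.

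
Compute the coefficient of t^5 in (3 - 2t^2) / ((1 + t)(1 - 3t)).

506

The denominator gives the recurrence a_n = 2a_(n−1) + 3a_(n−2) for n ≥ 3; the numerator fixes a_0 = 3, a_1 = 6, a_2 = 19.
Iterating: 3, 6, 19, 56, 169, 506, so a_5 = 506.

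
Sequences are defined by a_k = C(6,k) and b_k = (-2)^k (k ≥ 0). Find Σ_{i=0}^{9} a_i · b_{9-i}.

This is [x^9] in the product of the two ordinary generating functions.
Σ = 1·(-512) + 6·256 + 15·(-128) + 20·64 + 15·(-32) + 6·16 + 1·(-8) + 0·4 + 0·(-2) + 0·1 = -8.

-8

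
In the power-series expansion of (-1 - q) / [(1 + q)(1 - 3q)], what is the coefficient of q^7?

The denominator gives the recurrence a_n = 2a_(n−1) + 3a_(n−2) for n ≥ 2; the numerator fixes a_0 = -1, a_1 = -3.
Iterating: -1, -3, -9, -27, -81, -243, -729, -2187, so a_7 = -2187.

-2187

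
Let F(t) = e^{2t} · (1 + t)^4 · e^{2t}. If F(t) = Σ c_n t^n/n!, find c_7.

657920

The EGF product rule gives c_7 = Σ_{k_1+k_2+k_3=7} C(7; k_1,k_2,k_3) · ∏ g_i(k_i), where e^{2t} gives (2)^k; (1+t)^4 gives the falling factorial (4)_k; e^{2t} gives (2)^k.
g_1(k) for k = 0…7: 1, 2, 4, 8, 16, 32, 64, 128.
g_2(k) for k = 0…7: 1, 4, 12, 24, 24, 0, 0, 0.
g_3(k) for k = 0…7: 1, 2, 4, 8, 16, 32, 64, 128.
First combine the last two factors: h(k) = Σ_j C(k,j)·g_2(j)·g_3(k−j) for k = 0…7: 1, 6, 32, 152, 648, 2512, 8992, 30144.
c_7 = Σ_k C(7,k)·g_1(k)·h(7−k) = 1·1·30144 + 7·2·8992 + 21·4·2512 + 35·8·648 + 35·16·152 + 21·32·32 + 7·64·6 + 1·128·1 = 30144 + 125888 + 211008 + 181440 + 85120 + 21504 + 2688 + 128 = 657920.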